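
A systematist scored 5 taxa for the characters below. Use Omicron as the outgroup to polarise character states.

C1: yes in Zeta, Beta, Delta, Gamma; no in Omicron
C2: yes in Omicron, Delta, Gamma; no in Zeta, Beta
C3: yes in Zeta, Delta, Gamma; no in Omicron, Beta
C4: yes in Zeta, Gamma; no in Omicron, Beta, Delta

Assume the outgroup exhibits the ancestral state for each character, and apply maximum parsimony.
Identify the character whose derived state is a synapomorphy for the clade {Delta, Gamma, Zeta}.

Character polarity is set by the outgroup: the derived state is whichever differs from the outgroup's state, so for C2 the derived state is 'no', and for the remaining characters it is 'yes'.
C1 (derived state 'yes') is shared by all ingroup taxa — unites the whole ingroup.
C2 groups Beta and Zeta, which is incompatible with the clades supported by the remaining characters; treating it as convergent (homoplasy) costs fewer steps than any alternative tree.
C3 (derived state 'yes') is shared by Delta, Gamma, and Zeta — a synapomorphy uniting that clade.
C4: derived state 'yes' in Gamma and Zeta only — synapomorphy for {Gamma, Zeta}.
Most parsimonious ingroup topology: (((Zeta,Gamma),Delta),Beta).
The clade {Delta, Gamma, Zeta} is supported by C3: its derived state 'yes' occurs in exactly those taxa and in no other taxon (including the outgroup).

C3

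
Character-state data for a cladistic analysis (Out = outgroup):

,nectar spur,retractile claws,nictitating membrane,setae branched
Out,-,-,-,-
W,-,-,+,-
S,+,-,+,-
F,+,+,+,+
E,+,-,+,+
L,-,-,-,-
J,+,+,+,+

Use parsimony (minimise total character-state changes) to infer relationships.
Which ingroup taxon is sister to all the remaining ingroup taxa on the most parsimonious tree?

L

The outgroup has state '-' for every character, so '+' is the derived state throughout.
nectar spur: derived state '+' in E, F, J, and S only — synapomorphy for {E, F, J, S}.
retractile claws (derived state '+') is shared by F and J — a synapomorphy uniting that clade.
nictitating membrane: derived state '+' in E, F, J, S, and W only — synapomorphy for {E, F, J, S, W}.
Only E, F, and J show the derived state '+' for setae branched, supporting them as a clade.
Most parsimonious ingroup topology: ((W,(S,((F,J),E))),L).
L is sister to the clade containing all other ingroup taxa, so it is the earliest-diverging (most basal) ingroup lineage.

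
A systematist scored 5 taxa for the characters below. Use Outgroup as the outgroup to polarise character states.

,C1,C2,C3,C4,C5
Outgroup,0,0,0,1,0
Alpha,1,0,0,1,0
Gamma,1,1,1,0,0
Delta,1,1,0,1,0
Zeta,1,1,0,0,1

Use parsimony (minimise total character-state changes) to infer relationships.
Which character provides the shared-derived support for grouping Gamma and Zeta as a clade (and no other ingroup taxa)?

C4

Character polarity is set by the outgroup: the derived state is whichever differs from the outgroup's state, so for C4 the derived state is '0', and for the remaining characters it is '1'.
All ingroup taxa share the derived state '1' for C1; it defines the ingroup but does not resolve relationships within it.
C2: derived state '1' in Delta, Gamma, and Zeta only — synapomorphy for {Delta, Gamma, Zeta}.
C3 (derived state '1') is unique to Gamma (autapomorphy; uninformative for grouping).
C4 (derived state '0') is shared by Gamma and Zeta — a synapomorphy uniting that clade.
C5: derived state '1' in Zeta only — an autapomorphy, so it tells us nothing about relationships among taxa.
Most parsimonious ingroup topology: (Alpha,((Gamma,Zeta),Delta)).
The clade {Gamma, Zeta} is supported by C4: its derived state '0' occurs in exactly those taxa and in no other taxon (including the outgroup).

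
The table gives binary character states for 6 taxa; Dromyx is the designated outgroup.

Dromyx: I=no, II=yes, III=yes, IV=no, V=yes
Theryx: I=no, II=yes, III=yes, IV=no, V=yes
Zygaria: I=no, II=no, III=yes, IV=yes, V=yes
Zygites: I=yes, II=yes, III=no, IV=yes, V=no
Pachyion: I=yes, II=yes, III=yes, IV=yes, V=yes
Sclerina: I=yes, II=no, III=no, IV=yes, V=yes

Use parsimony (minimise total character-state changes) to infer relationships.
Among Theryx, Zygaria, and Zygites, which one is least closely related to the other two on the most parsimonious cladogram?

Character polarity is set by the outgroup: the derived state is whichever differs from the outgroup's state, so for II, III, V the derived state is 'no', and for the remaining characters it is 'yes'.
I (derived state 'yes') is shared by Pachyion, Sclerina, and Zygites — a synapomorphy uniting that clade.
II (state 'no') occurs in Sclerina and Zygaria but conflicts with the nesting implied by the other characters — most parsimoniously interpreted as homoplasy.
III (derived state 'no') is shared by Sclerina and Zygites — a synapomorphy uniting that clade.
IV: derived state 'yes' in Pachyion, Sclerina, Zygaria, and Zygites only — synapomorphy for {Pachyion, Sclerina, Zygaria, Zygites}.
V (derived state 'no') is unique to Zygites (autapomorphy; uninformative for grouping).
Most parsimonious ingroup topology: (Theryx,(Zygaria,((Zygites,Sclerina),Pachyion))).
Zygites and Zygaria share a more recent common ancestor with each other than either does with Theryx, so Theryx is the least closely related of the three.

Theryx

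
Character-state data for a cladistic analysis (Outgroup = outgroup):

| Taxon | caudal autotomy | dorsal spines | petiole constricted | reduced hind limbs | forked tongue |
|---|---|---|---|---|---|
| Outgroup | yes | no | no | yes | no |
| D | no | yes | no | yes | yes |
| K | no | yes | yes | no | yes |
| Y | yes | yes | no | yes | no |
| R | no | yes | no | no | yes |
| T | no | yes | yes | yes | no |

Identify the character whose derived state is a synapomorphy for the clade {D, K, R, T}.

caudal autotomy

Character polarity is set by the outgroup: the derived state is whichever differs from the outgroup's state, so for caudal autotomy, reduced hind limbs the derived state is 'no', and for the remaining characters it is 'yes'.
Only D, K, R, and T show the derived state 'no' for caudal autotomy, supporting them as a clade.
All ingroup taxa share the derived state 'yes' for dorsal spines; it defines the ingroup but does not resolve relationships within it.
petiole constricted (state 'yes') occurs in K and T but conflicts with the nesting implied by the other characters — most parsimoniously interpreted as homoplasy.
reduced hind limbs: derived state 'no' in K and R only — synapomorphy for {K, R}.
Only D, K, and R show the derived state 'yes' for forked tongue, supporting them as a clade.
Most parsimonious ingroup topology: (((D,(K,R)),T),Y).
The clade {D, K, R, T} is supported by caudal autotomy: its derived state 'no' occurs in exactly those taxa and in no other taxon (including the outgroup).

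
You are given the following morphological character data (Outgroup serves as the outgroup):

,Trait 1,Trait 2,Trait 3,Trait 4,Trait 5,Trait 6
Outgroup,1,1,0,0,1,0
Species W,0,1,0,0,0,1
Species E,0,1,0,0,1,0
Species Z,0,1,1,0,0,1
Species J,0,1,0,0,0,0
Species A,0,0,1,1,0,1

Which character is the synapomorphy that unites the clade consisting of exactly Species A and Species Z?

Character polarity is set by the outgroup: the derived state is whichever differs from the outgroup's state, so for Trait 1, Trait 2, Trait 5 the derived state is '0', and for the remaining characters it is '1'.
Trait 1 (derived state '0') is shared by all ingroup taxa — unites the whole ingroup.
Trait 2: derived state '0' in Species A only — an autapomorphy, so it tells us nothing about relationships among taxa.
Trait 3 (derived state '1') is shared by Species A and Species Z — a synapomorphy uniting that clade.
Trait 4: derived state '1' in Species A only — an autapomorphy, so it tells us nothing about relationships among taxa.
Trait 5 (derived state '0') is shared by Species A, Species J, Species W, and Species Z — a synapomorphy uniting that clade.
Only Species A, Species W, and Species Z show the derived state '1' for Trait 6, supporting them as a clade.
Most parsimonious ingroup topology: (((Species W,(Species Z,Species A)),Species J),Species E).
The clade {Species A, Species Z} is supported by Trait 3: its derived state '1' occurs in exactly those taxa and in no other taxon (including the outgroup).

Trait 3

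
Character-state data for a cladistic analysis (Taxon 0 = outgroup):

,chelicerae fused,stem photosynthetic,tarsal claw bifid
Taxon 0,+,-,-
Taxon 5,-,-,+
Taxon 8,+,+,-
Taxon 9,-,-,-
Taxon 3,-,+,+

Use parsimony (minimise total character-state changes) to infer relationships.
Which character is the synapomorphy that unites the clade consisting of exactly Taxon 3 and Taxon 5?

tarsal claw bifid

Character polarity is set by the outgroup: the derived state is whichever differs from the outgroup's state, so for chelicerae fused the derived state is '-', and for the remaining characters it is '+'.
Only Taxon 3, Taxon 5, and Taxon 9 show the derived state '-' for chelicerae fused, supporting them as a clade.
stem photosynthetic (state '+') occurs in Taxon 3 and Taxon 8 but conflicts with the nesting implied by the other characters — most parsimoniously interpreted as homoplasy.
tarsal claw bifid: derived state '+' in Taxon 3 and Taxon 5 only — synapomorphy for {Taxon 3, Taxon 5}.
Most parsimonious ingroup topology: (((Taxon 5,Taxon 3),Taxon 9),Taxon 8).
The clade {Taxon 3, Taxon 5} is supported by tarsal claw bifid: its derived state '+' occurs in exactly those taxa and in no other taxon (including the outgroup).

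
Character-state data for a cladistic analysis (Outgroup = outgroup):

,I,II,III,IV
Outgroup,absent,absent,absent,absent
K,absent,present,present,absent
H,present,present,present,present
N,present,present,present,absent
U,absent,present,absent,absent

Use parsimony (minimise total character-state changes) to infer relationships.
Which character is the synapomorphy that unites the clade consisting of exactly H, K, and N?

III

The outgroup has state 'absent' for every character, so 'present' is the derived state throughout.
I: derived state 'present' in H and N only — synapomorphy for {H, N}.
II (derived state 'present') is shared by all ingroup taxa — unites the whole ingroup.
Only H, K, and N show the derived state 'present' for III, supporting them as a clade.
IV (derived state 'present') is unique to H (autapomorphy; uninformative for grouping).
Most parsimonious ingroup topology: ((K,(H,N)),U).
The clade {H, K, N} is supported by III: its derived state 'present' occurs in exactly those taxa and in no other taxon (including the outgroup).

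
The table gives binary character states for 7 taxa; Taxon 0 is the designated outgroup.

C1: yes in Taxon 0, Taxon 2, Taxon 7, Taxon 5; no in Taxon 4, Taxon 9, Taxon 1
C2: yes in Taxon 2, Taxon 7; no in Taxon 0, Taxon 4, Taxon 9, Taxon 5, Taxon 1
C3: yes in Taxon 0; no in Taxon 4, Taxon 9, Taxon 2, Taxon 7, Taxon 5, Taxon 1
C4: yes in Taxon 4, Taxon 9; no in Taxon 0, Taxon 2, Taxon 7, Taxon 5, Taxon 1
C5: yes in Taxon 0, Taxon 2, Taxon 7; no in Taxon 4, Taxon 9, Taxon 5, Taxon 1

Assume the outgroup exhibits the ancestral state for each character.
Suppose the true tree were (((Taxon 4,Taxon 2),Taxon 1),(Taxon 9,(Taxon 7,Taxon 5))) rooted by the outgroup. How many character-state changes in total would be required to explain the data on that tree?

Map each character onto (((Taxon 4,Taxon 2),Taxon 1),(Taxon 9,(Taxon 7,Taxon 5))) (rooted by Taxon 0) and count the minimum state changes it requires (Fitch parsimony):
C1: 3; C2: 2; C3: 1; C4: 2; C5: 3.
Total tree length = 11.

11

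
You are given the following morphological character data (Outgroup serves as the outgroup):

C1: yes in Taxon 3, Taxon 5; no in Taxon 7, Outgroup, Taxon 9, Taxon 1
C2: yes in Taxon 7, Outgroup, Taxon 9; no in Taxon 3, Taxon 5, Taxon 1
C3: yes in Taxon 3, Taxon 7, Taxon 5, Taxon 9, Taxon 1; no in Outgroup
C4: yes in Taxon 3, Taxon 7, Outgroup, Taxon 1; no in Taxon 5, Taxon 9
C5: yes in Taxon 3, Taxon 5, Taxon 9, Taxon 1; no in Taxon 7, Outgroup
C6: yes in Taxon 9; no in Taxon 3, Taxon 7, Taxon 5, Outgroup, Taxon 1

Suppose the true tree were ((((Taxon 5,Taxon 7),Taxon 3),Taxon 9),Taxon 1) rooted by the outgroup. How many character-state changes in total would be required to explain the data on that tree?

11

Map each character onto ((((Taxon 5,Taxon 7),Taxon 3),Taxon 9),Taxon 1) (rooted by Outgroup) and count the minimum state changes it requires (Fitch parsimony):
C1: 2; C2: 3; C3: 1; C4: 2; C5: 2; C6: 1.
Total tree length = 11.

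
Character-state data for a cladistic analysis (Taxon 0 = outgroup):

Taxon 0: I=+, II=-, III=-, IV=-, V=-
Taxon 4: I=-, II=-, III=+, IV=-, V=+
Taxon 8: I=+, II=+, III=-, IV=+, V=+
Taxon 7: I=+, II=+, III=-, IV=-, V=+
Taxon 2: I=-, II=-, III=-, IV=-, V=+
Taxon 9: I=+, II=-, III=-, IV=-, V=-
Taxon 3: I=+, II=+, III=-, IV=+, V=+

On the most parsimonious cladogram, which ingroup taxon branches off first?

Taxon 9

Character polarity is set by the outgroup: the derived state is whichever differs from the outgroup's state, so for I the derived state is '-', and for the remaining characters it is '+'.
Only Taxon 2 and Taxon 4 show the derived state '-' for I, supporting them as a clade.
Only Taxon 3, Taxon 7, and Taxon 8 show the derived state '+' for II, supporting them as a clade.
III: derived state '+' in Taxon 4 only — an autapomorphy, so it tells us nothing about relationships among taxa.
IV: derived state '+' in Taxon 3 and Taxon 8 only — synapomorphy for {Taxon 3, Taxon 8}.
V: derived state '+' in Taxon 2, Taxon 3, Taxon 4, Taxon 7, and Taxon 8 only — synapomorphy for {Taxon 2, Taxon 3, Taxon 4, Taxon 7, Taxon 8}.
Most parsimonious ingroup topology: (((Taxon 4,Taxon 2),((Taxon 8,Taxon 3),Taxon 7)),Taxon 9).
Taxon 9 is sister to the clade containing all other ingroup taxa, so it is the earliest-diverging (most basal) ingroup lineage.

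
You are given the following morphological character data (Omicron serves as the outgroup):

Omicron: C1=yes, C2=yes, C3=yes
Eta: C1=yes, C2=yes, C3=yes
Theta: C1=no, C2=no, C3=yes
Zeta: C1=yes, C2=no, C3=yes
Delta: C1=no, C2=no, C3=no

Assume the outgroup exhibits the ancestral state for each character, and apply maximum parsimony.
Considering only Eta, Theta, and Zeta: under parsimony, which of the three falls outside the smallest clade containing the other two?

Eta

The outgroup has state 'yes' for every character, so 'no' is the derived state throughout.
C1 (derived state 'no') is shared by Delta and Theta — a synapomorphy uniting that clade.
Only Delta, Theta, and Zeta show the derived state 'no' for C2, supporting them as a clade.
C3: derived state 'no' in Delta only — an autapomorphy, so it tells us nothing about relationships among taxa.
Most parsimonious ingroup topology: (Eta,((Theta,Delta),Zeta)).
Zeta and Theta share a more recent common ancestor with each other than either does with Eta, so Eta is the least closely related of the three.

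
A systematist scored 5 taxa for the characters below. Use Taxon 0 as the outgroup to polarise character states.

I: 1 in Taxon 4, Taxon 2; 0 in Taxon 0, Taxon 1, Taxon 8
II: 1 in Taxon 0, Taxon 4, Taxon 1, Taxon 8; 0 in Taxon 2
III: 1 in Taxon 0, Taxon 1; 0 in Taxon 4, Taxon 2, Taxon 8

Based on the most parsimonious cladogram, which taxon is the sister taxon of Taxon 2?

Character polarity is set by the outgroup: the derived state is whichever differs from the outgroup's state, so for II, III the derived state is '0', and for the remaining characters it is '1'.
I: derived state '1' in Taxon 2 and Taxon 4 only — synapomorphy for {Taxon 2, Taxon 4}.
II (derived state '0') is unique to Taxon 2 (autapomorphy; uninformative for grouping).
III (derived state '0') is shared by Taxon 2, Taxon 4, and Taxon 8 — a synapomorphy uniting that clade.
Most parsimonious ingroup topology: (((Taxon 4,Taxon 2),Taxon 8),Taxon 1).
Taxon 2 and Taxon 4 form a cherry on this tree, so they are sister taxa.

Taxon 4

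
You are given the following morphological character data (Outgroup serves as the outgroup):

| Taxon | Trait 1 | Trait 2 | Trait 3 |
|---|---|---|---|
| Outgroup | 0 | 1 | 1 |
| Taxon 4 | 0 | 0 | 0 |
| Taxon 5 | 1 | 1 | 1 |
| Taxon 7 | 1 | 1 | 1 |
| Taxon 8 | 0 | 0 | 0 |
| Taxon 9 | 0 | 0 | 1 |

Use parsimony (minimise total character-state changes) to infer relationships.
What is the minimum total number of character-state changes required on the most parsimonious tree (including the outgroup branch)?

Character polarity is set by the outgroup: the derived state is whichever differs from the outgroup's state, so for Trait 2, Trait 3 the derived state is '0', and for the remaining characters it is '1'.
Trait 1 (derived state '1') is shared by Taxon 5 and Taxon 7 — a synapomorphy uniting that clade.
Only Taxon 4, Taxon 8, and Taxon 9 show the derived state '0' for Trait 2, supporting them as a clade.
Only Taxon 4 and Taxon 8 show the derived state '0' for Trait 3, supporting them as a clade.
Most parsimonious ingroup topology: (((Taxon 4,Taxon 8),Taxon 9),(Taxon 5,Taxon 7)).
Changes per character on this tree: Trait 1: 1; Trait 2: 1; Trait 3: 1.
Total = 3.

3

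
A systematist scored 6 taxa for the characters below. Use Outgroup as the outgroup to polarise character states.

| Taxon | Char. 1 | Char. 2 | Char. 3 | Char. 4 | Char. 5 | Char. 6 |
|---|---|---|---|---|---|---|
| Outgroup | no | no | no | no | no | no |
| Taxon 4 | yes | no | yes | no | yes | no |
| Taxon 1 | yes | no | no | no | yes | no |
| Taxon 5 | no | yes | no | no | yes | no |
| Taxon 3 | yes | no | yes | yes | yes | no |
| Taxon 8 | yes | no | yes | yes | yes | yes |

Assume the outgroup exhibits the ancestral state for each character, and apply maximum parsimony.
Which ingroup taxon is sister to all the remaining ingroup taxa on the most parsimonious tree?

The outgroup has state 'no' for every character, so 'yes' is the derived state throughout.
Char. 1: derived state 'yes' in Taxon 1, Taxon 3, Taxon 4, and Taxon 8 only — synapomorphy for {Taxon 1, Taxon 3, Taxon 4, Taxon 8}.
Char. 2 (derived state 'yes') is unique to Taxon 5 (autapomorphy; uninformative for grouping).
Char. 3: derived state 'yes' in Taxon 3, Taxon 4, and Taxon 8 only — synapomorphy for {Taxon 3, Taxon 4, Taxon 8}.
Char. 4: derived state 'yes' in Taxon 3 and Taxon 8 only — synapomorphy for {Taxon 3, Taxon 8}.
Char. 5 (derived state 'yes') is shared by all ingroup taxa — unites the whole ingroup.
Char. 6 (derived state 'yes') is unique to Taxon 8 (autapomorphy; uninformative for grouping).
Most parsimonious ingroup topology: ((((Taxon 8,Taxon 3),Taxon 4),Taxon 1),Taxon 5).
Taxon 5 is sister to the clade containing all other ingroup taxa, so it is the earliest-diverging (most basal) ingroup lineage.

Taxon 5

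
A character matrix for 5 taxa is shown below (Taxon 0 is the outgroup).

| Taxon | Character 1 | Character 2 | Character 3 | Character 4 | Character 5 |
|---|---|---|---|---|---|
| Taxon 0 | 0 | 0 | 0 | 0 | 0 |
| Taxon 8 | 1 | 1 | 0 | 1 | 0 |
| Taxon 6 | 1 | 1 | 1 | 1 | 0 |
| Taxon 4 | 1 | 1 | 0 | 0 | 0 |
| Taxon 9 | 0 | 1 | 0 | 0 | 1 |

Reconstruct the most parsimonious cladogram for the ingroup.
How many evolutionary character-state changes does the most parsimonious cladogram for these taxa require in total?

5

The outgroup has state '0' for every character, so '1' is the derived state throughout.
Character 1: derived state '1' in Taxon 4, Taxon 6, and Taxon 8 only — synapomorphy for {Taxon 4, Taxon 6, Taxon 8}.
Character 2 (derived state '1') is shared by all ingroup taxa — unites the whole ingroup.
Character 3: derived state '1' in Taxon 6 only — an autapomorphy, so it tells us nothing about relationships among taxa.
Character 4 (derived state '1') is shared by Taxon 6 and Taxon 8 — a synapomorphy uniting that clade.
Character 5: derived state '1' in Taxon 9 only — an autapomorphy, so it tells us nothing about relationships among taxa.
Most parsimonious ingroup topology: (((Taxon 8,Taxon 6),Taxon 4),Taxon 9).
Changes per character on this tree: Character 1: 1; Character 2: 1; Character 3: 1; Character 4: 1; Character 5: 1.
Total = 5.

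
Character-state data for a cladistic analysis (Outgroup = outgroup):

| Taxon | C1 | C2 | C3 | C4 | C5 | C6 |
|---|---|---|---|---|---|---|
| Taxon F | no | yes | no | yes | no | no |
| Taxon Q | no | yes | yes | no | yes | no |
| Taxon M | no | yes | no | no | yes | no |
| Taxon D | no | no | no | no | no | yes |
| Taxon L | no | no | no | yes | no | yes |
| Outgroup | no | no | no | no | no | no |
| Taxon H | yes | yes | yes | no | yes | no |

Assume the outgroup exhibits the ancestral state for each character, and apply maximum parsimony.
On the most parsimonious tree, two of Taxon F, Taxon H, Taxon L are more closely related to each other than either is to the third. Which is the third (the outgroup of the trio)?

The outgroup has state 'no' for every character, so 'yes' is the derived state throughout.
C1: derived state 'yes' in Taxon H only — an autapomorphy, so it tells us nothing about relationships among taxa.
C2: derived state 'yes' in Taxon F, Taxon H, Taxon M, and Taxon Q only — synapomorphy for {Taxon F, Taxon H, Taxon M, Taxon Q}.
Only Taxon H and Taxon Q show the derived state 'yes' for C3, supporting them as a clade.
C4 (state 'yes') occurs in Taxon F and Taxon L but conflicts with the nesting implied by the other characters — most parsimoniously interpreted as homoplasy.
Only Taxon H, Taxon M, and Taxon Q show the derived state 'yes' for C5, supporting them as a clade.
C6 (derived state 'yes') is shared by Taxon D and Taxon L — a synapomorphy uniting that clade.
Most parsimonious ingroup topology: (((Taxon M,(Taxon H,Taxon Q)),Taxon F),(Taxon D,Taxon L)).
Taxon H and Taxon F share a more recent common ancestor with each other than either does with Taxon L, so Taxon L is the least closely related of the three.

Taxon L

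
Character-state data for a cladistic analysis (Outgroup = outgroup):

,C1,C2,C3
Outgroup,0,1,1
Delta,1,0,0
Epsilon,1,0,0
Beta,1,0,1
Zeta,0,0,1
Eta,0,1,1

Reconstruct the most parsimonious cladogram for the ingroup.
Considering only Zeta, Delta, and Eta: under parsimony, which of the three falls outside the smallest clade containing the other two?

Character polarity is set by the outgroup: the derived state is whichever differs from the outgroup's state, so for C2, C3 the derived state is '0', and for the remaining characters it is '1'.
C1: derived state '1' in Beta, Delta, and Epsilon only — synapomorphy for {Beta, Delta, Epsilon}.
C2 (derived state '0') is shared by Beta, Delta, Epsilon, and Zeta — a synapomorphy uniting that clade.
C3 (derived state '0') is shared by Delta and Epsilon — a synapomorphy uniting that clade.
Most parsimonious ingroup topology: ((((Delta,Epsilon),Beta),Zeta),Eta).
Delta and Zeta share a more recent common ancestor with each other than either does with Eta, so Eta is the least closely related of the three.

Eta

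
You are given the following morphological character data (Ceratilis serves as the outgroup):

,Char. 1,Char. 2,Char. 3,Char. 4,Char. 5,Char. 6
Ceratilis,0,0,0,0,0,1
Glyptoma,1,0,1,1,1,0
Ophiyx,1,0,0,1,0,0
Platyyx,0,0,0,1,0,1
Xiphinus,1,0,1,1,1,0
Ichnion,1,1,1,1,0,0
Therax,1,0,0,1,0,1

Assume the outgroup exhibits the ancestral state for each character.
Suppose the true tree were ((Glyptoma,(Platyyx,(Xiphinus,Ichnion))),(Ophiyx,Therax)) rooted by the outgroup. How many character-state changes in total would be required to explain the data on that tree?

11

Map each character onto ((Glyptoma,(Platyyx,(Xiphinus,Ichnion))),(Ophiyx,Therax)) (rooted by Ceratilis) and count the minimum state changes it requires (Fitch parsimony):
Char. 1: 2; Char. 2: 1; Char. 3: 2; Char. 4: 1; Char. 5: 2; Char. 6: 3.
Total tree length = 11.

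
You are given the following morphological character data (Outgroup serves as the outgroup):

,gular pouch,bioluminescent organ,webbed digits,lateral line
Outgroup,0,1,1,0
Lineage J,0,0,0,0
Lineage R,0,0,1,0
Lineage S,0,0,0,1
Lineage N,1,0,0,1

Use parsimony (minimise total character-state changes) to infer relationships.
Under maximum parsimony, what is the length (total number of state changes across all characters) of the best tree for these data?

Character polarity is set by the outgroup: the derived state is whichever differs from the outgroup's state, so for bioluminescent organ, webbed digits the derived state is '0', and for the remaining characters it is '1'.
gular pouch (derived state '1') is unique to Lineage N (autapomorphy; uninformative for grouping).
All ingroup taxa share the derived state '0' for bioluminescent organ; it defines the ingroup but does not resolve relationships within it.
webbed digits: derived state '0' in Lineage J, Lineage N, and Lineage S only — synapomorphy for {Lineage J, Lineage N, Lineage S}.
lateral line (derived state '1') is shared by Lineage N and Lineage S — a synapomorphy uniting that clade.
Most parsimonious ingroup topology: ((Lineage J,(Lineage S,Lineage N)),Lineage R).
Changes per character on this tree: gular pouch: 1; bioluminescent organ: 1; webbed digits: 1; lateral line: 1.
Total = 4.

4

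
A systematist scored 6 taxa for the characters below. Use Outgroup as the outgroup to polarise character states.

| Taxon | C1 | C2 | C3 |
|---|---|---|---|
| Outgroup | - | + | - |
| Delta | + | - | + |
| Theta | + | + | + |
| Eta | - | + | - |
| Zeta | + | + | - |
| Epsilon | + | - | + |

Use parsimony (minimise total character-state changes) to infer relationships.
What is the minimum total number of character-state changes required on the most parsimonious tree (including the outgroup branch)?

3

Character polarity is set by the outgroup: the derived state is whichever differs from the outgroup's state, so for C2 the derived state is '-', and for the remaining characters it is '+'.
C1 (derived state '+') is shared by Delta, Epsilon, Theta, and Zeta — a synapomorphy uniting that clade.
C2: derived state '-' in Delta and Epsilon only — synapomorphy for {Delta, Epsilon}.
C3 (derived state '+') is shared by Delta, Epsilon, and Theta — a synapomorphy uniting that clade.
Most parsimonious ingroup topology: ((((Delta,Epsilon),Theta),Zeta),Eta).
Changes per character on this tree: C1: 1; C2: 1; C3: 1.
Total = 3.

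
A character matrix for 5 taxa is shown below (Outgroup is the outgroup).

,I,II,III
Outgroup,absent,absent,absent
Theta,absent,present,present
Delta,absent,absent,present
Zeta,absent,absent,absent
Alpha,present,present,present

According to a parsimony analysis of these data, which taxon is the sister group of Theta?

The outgroup has state 'absent' for every character, so 'present' is the derived state throughout.
I (derived state 'present') is unique to Alpha (autapomorphy; uninformative for grouping).
Only Alpha and Theta show the derived state 'present' for II, supporting them as a clade.
Only Alpha, Delta, and Theta show the derived state 'present' for III, supporting them as a clade.
Most parsimonious ingroup topology: ((Delta,(Theta,Alpha)),Zeta).
Theta and Alpha form a cherry on this tree, so they are sister taxa.

Alpha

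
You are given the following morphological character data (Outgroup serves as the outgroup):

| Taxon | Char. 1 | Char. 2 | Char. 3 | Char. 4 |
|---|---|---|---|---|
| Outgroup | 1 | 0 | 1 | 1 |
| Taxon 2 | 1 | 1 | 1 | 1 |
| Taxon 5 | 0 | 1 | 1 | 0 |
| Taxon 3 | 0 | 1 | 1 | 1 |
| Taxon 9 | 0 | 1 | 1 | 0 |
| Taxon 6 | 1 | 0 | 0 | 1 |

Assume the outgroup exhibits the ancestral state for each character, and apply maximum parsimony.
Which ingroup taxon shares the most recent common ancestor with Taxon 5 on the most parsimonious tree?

Taxon 9

Character polarity is set by the outgroup: the derived state is whichever differs from the outgroup's state, so for Char. 1, Char. 3, Char. 4 the derived state is '0', and for the remaining characters it is '1'.
Only Taxon 3, Taxon 5, and Taxon 9 show the derived state '0' for Char. 1, supporting them as a clade.
Only Taxon 2, Taxon 3, Taxon 5, and Taxon 9 show the derived state '1' for Char. 2, supporting them as a clade.
Char. 3 (derived state '0') is unique to Taxon 6 (autapomorphy; uninformative for grouping).
Only Taxon 5 and Taxon 9 show the derived state '0' for Char. 4, supporting them as a clade.
Most parsimonious ingroup topology: ((Taxon 2,((Taxon 5,Taxon 9),Taxon 3)),Taxon 6).
Taxon 5 and Taxon 9 form a cherry on this tree, so they are sister taxa.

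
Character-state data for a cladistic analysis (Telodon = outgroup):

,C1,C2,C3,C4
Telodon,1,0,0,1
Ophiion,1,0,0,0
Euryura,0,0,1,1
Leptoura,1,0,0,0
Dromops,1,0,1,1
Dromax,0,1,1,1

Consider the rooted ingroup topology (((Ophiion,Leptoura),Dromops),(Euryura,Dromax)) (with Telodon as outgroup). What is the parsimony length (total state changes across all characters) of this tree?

Map each character onto (((Ophiion,Leptoura),Dromops),(Euryura,Dromax)) (rooted by Telodon) and count the minimum state changes it requires (Fitch parsimony):
C1: 1; C2: 1; C3: 2; C4: 1.
Total tree length = 5.

5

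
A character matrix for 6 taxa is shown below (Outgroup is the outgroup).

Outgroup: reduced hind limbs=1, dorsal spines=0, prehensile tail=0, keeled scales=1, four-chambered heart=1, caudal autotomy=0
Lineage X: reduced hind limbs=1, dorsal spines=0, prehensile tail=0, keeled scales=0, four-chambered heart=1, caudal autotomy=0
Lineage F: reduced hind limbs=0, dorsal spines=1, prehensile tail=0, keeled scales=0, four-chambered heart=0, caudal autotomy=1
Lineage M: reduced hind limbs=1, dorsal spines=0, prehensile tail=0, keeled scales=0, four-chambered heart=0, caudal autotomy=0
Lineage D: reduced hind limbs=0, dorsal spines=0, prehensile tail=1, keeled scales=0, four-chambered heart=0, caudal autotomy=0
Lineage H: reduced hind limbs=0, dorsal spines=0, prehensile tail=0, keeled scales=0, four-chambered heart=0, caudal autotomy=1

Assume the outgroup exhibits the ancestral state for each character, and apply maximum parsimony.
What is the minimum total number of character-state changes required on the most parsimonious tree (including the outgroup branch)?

6

Character polarity is set by the outgroup: the derived state is whichever differs from the outgroup's state, so for reduced hind limbs, keeled scales, four-chambered heart the derived state is '0', and for the remaining characters it is '1'.
reduced hind limbs: derived state '0' in Lineage D, Lineage F, and Lineage H only — synapomorphy for {Lineage D, Lineage F, Lineage H}.
dorsal spines (derived state '1') is unique to Lineage F (autapomorphy; uninformative for grouping).
prehensile tail (derived state '1') is unique to Lineage D (autapomorphy; uninformative for grouping).
keeled scales (derived state '0') is shared by all ingroup taxa — unites the whole ingroup.
four-chambered heart (derived state '0') is shared by Lineage D, Lineage F, Lineage H, and Lineage M — a synapomorphy uniting that clade.
caudal autotomy (derived state '1') is shared by Lineage F and Lineage H — a synapomorphy uniting that clade.
Most parsimonious ingroup topology: (Lineage X,(((Lineage F,Lineage H),Lineage D),Lineage M)).
Changes per character on this tree: reduced hind limbs: 1; dorsal spines: 1; prehensile tail: 1; keeled scales: 1; four-chambered heart: 1; caudal autotomy: 1.
Total = 6.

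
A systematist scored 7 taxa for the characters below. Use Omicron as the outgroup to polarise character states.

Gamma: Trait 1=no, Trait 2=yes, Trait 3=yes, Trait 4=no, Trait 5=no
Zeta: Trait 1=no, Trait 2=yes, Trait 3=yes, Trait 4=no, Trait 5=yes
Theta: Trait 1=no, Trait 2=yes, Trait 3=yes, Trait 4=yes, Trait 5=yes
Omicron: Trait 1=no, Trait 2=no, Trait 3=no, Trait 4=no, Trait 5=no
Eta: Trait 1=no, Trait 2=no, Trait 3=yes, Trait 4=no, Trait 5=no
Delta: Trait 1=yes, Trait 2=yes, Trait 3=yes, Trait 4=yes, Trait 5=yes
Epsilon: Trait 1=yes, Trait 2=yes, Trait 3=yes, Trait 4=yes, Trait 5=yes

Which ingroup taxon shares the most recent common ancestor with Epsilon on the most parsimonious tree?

Delta

The outgroup has state 'no' for every character, so 'yes' is the derived state throughout.
Trait 1 (derived state 'yes') is shared by Delta and Epsilon — a synapomorphy uniting that clade.
Only Delta, Epsilon, Gamma, Theta, and Zeta show the derived state 'yes' for Trait 2, supporting them as a clade.
All ingroup taxa share the derived state 'yes' for Trait 3; it defines the ingroup but does not resolve relationships within it.
Trait 4: derived state 'yes' in Delta, Epsilon, and Theta only — synapomorphy for {Delta, Epsilon, Theta}.
Only Delta, Epsilon, Theta, and Zeta show the derived state 'yes' for Trait 5, supporting them as a clade.
Most parsimonious ingroup topology: (((Zeta,((Delta,Epsilon),Theta)),Gamma),Eta).
Epsilon and Delta form a cherry on this tree, so they are sister taxa.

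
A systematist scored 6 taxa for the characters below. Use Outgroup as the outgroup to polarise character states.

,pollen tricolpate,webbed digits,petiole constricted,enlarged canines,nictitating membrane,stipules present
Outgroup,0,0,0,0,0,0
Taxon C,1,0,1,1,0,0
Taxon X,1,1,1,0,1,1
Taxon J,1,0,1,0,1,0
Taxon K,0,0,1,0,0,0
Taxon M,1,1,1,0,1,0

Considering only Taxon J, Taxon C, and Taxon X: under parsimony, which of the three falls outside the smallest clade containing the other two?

Taxon C

The outgroup has state '0' for every character, so '1' is the derived state throughout.
pollen tricolpate (derived state '1') is shared by Taxon C, Taxon J, Taxon M, and Taxon X — a synapomorphy uniting that clade.
webbed digits: derived state '1' in Taxon M and Taxon X only — synapomorphy for {Taxon M, Taxon X}.
All ingroup taxa share the derived state '1' for petiole constricted; it defines the ingroup but does not resolve relationships within it.
enlarged canines: derived state '1' in Taxon C only — an autapomorphy, so it tells us nothing about relationships among taxa.
nictitating membrane (derived state '1') is shared by Taxon J, Taxon M, and Taxon X — a synapomorphy uniting that clade.
stipules present: derived state '1' in Taxon X only — an autapomorphy, so it tells us nothing about relationships among taxa.
Most parsimonious ingroup topology: ((Taxon C,((Taxon X,Taxon M),Taxon J)),Taxon K).
Taxon J and Taxon X share a more recent common ancestor with each other than either does with Taxon C, so Taxon C is the least closely related of the three.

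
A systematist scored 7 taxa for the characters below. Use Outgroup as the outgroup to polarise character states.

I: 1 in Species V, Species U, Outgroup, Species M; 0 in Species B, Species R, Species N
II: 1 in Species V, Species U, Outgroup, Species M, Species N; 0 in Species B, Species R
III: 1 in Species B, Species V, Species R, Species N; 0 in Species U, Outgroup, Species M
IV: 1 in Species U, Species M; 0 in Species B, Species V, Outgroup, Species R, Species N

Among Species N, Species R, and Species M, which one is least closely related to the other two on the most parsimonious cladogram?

Character polarity is set by the outgroup: the derived state is whichever differs from the outgroup's state, so for I, II the derived state is '0', and for the remaining characters it is '1'.
I: derived state '0' in Species B, Species N, and Species R only — synapomorphy for {Species B, Species N, Species R}.
II: derived state '0' in Species B and Species R only — synapomorphy for {Species B, Species R}.
III (derived state '1') is shared by Species B, Species N, Species R, and Species V — a synapomorphy uniting that clade.
IV: derived state '1' in Species M and Species U only — synapomorphy for {Species M, Species U}.
Most parsimonious ingroup topology: ((Species V,((Species R,Species B),Species N)),(Species M,Species U)).
Species R and Species N share a more recent common ancestor with each other than either does with Species M, so Species M is the least closely related of the three.

Species M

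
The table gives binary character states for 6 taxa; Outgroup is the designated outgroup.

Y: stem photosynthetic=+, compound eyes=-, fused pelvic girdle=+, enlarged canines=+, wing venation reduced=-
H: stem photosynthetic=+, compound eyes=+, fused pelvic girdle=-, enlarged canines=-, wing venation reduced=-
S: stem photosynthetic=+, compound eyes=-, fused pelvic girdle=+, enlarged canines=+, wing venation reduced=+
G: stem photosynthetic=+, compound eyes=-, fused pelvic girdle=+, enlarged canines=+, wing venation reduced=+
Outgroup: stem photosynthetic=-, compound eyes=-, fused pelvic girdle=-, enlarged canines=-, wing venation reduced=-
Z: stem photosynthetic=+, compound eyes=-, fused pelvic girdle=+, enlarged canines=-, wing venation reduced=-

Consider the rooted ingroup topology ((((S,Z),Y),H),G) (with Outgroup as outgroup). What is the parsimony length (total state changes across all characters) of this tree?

9

Map each character onto ((((S,Z),Y),H),G) (rooted by Outgroup) and count the minimum state changes it requires (Fitch parsimony):
stem photosynthetic: 1; compound eyes: 1; fused pelvic girdle: 2; enlarged canines: 3; wing venation reduced: 2.
Total tree length = 9.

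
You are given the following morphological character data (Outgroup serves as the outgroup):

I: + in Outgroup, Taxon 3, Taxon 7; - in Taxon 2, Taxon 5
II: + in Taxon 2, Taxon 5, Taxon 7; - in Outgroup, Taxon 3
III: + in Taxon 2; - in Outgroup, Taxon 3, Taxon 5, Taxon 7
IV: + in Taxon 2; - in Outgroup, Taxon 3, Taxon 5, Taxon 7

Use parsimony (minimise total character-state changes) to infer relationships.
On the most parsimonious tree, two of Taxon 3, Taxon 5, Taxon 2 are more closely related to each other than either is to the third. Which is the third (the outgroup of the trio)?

Taxon 3

Character polarity is set by the outgroup: the derived state is whichever differs from the outgroup's state, so for I the derived state is '-', and for the remaining characters it is '+'.
I (derived state '-') is shared by Taxon 2 and Taxon 5 — a synapomorphy uniting that clade.
II: derived state '+' in Taxon 2, Taxon 5, and Taxon 7 only — synapomorphy for {Taxon 2, Taxon 5, Taxon 7}.
III: derived state '+' in Taxon 2 only — an autapomorphy, so it tells us nothing about relationships among taxa.
IV: derived state '+' in Taxon 2 only — an autapomorphy, so it tells us nothing about relationships among taxa.
Most parsimonious ingroup topology: (((Taxon 2,Taxon 5),Taxon 7),Taxon 3).
Taxon 2 and Taxon 5 share a more recent common ancestor with each other than either does with Taxon 3, so Taxon 3 is the least closely related of the three.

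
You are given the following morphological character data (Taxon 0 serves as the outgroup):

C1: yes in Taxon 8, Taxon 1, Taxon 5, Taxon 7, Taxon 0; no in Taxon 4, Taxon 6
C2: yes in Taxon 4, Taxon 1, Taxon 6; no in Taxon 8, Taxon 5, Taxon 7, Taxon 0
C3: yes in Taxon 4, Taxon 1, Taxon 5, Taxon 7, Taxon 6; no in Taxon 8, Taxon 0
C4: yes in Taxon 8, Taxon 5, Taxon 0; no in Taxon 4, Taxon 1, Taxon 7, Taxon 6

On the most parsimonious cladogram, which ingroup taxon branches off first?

Taxon 8

Character polarity is set by the outgroup: the derived state is whichever differs from the outgroup's state, so for C1, C4 the derived state is 'no', and for the remaining characters it is 'yes'.
C1 (derived state 'no') is shared by Taxon 4 and Taxon 6 — a synapomorphy uniting that clade.
Only Taxon 1, Taxon 4, and Taxon 6 show the derived state 'yes' for C2, supporting them as a clade.
Only Taxon 1, Taxon 4, Taxon 5, Taxon 6, and Taxon 7 show the derived state 'yes' for C3, supporting them as a clade.
Only Taxon 1, Taxon 4, Taxon 6, and Taxon 7 show the derived state 'no' for C4, supporting them as a clade.
Most parsimonious ingroup topology: (((((Taxon 4,Taxon 6),Taxon 1),Taxon 7),Taxon 5),Taxon 8).
Taxon 8 is sister to the clade containing all other ingroup taxa, so it is the earliest-diverging (most basal) ingroup lineage.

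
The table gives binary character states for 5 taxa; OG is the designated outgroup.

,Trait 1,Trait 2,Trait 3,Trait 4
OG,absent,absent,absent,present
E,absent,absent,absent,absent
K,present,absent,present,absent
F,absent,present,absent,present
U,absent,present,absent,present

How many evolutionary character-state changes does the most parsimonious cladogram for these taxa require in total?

Character polarity is set by the outgroup: the derived state is whichever differs from the outgroup's state, so for Trait 4 the derived state is 'absent', and for the remaining characters it is 'present'.
Trait 1 (derived state 'present') is unique to K (autapomorphy; uninformative for grouping).
Only F and U show the derived state 'present' for Trait 2, supporting them as a clade.
Trait 3: derived state 'present' in K only — an autapomorphy, so it tells us nothing about relationships among taxa.
Trait 4: derived state 'absent' in E and K only — synapomorphy for {E, K}.
Most parsimonious ingroup topology: ((E,K),(F,U)).
Changes per character on this tree: Trait 1: 1; Trait 2: 1; Trait 3: 1; Trait 4: 1.
Total = 4.

4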